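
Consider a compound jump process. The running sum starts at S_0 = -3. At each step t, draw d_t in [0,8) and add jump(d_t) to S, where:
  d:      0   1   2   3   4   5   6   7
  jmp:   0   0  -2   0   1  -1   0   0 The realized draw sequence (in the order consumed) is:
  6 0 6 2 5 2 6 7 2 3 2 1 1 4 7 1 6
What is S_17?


t=0: S=-3, d=6, jump=0, S_1=-3
t=1: S=-3, d=0, jump=0, S_2=-3
t=2: S=-3, d=6, jump=0, S_3=-3
t=3: S=-3, d=2, jump=-2, S_4=-5
t=4: S=-5, d=5, jump=-1, S_5=-6
t=5: S=-6, d=2, jump=-2, S_6=-8
t=6: S=-8, d=6, jump=0, S_7=-8
t=7: S=-8, d=7, jump=0, S_8=-8
t=8: S=-8, d=2, jump=-2, S_9=-10
t=9: S=-10, d=3, jump=0, S_10=-10
t=10: S=-10, d=2, jump=-2, S_11=-12
t=11: S=-12, d=1, jump=0, S_12=-12
t=12: S=-12, d=1, jump=0, S_13=-12
t=13: S=-12, d=4, jump=1, S_14=-11
t=14: S=-11, d=7, jump=0, S_15=-11
t=15: S=-11, d=1, jump=0, S_16=-11
t=16: S=-11, d=6, jump=0, S_17=-11

-11


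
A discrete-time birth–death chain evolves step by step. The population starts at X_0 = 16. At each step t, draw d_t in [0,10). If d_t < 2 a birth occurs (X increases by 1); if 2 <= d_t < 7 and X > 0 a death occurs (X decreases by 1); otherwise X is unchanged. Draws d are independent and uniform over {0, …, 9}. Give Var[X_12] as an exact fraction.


183/25

X can drop by at most 1 per step and X_0 = 16 > T = 12, so X_t >= 16 − t >= 4 > 0 for every t <= 12: the floor at 0 (the 'and X > 0' condition) never binds. Hence X_12 = X_0 + Σ_{t<12} Y_t with i.i.d. increments Y_t = y(d_t) ∈ {+1, −1, 0}.
Outcome values over d=0..9: [1, 1, -1, -1, -1, -1, -1, 0, 0, 0]
Σy = -3, Σy² = 7, M = 10
μ = -3/10 = -3/10,  σ² = 7/10 − (-3/10)² = 61/100
Independent increments: Var[X_12] = 12·σ² = 12·(61/100) = 183/25


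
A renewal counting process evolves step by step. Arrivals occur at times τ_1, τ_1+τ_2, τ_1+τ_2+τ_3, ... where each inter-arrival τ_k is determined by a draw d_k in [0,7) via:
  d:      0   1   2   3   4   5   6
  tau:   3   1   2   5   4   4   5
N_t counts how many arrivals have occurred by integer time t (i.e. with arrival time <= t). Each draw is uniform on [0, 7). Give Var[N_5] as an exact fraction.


75394612/282475249

Inter-arrival values over d=0..6: [3, 1, 2, 5, 4, 4, 5]
Each d has probability 1/7, so the pmf of τ is: f(1) = 1/7, f(2) = 1/7, f(3) = 1/7, f(4) = 2/7, f(5) = 2/7
Let p_n(j) = P(N_n = j), with p_0 = [1]. Condition on τ_1: p_n(0) = P(τ > n), and for j >= 1, p_n(j) = Σ_{k<=n} f(k)·p_{n−k}(j−1)
p_1 = [6/7, 1/7]  (j = 0..1)
p_2 = [5/7, 13/49, 1/49]  (j = 0..2)
p_3 = [4/7, 18/49, 20/343, 1/343]  (j = 0..3)
p_4 = [2/7, 29/49, 38/343, 27/2401, 1/2401]  (j = 0..4)
p_5 = [0, 37/49, 74/343, 65/2401, 34/16807, 1/16807]  (j = 0..5)
E[N_5] = Σ j·p_5(j) = 21449/16807;  E[N_5²] = Σ j²·p_5(j) = 31859/16807
Var[N_5] = 31859/16807 − (21449/16807)² = 75394612/282475249


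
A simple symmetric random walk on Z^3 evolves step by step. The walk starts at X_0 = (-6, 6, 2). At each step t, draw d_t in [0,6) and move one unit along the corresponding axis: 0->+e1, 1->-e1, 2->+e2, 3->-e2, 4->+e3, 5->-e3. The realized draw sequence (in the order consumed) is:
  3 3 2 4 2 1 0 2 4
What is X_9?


t=0: X=(-6, 6, 2), d=3 → -e2, X_1=(-6, 5, 2)
t=1: X=(-6, 5, 2), d=3 → -e2, X_2=(-6, 4, 2)
t=2: X=(-6, 4, 2), d=2 → +e2, X_3=(-6, 5, 2)
t=3: X=(-6, 5, 2), d=4 → +e3, X_4=(-6, 5, 3)
t=4: X=(-6, 5, 3), d=2 → +e2, X_5=(-6, 6, 3)
t=5: X=(-6, 6, 3), d=1 → -e1, X_6=(-7, 6, 3)
t=6: X=(-7, 6, 3), d=0 → +e1, X_7=(-6, 6, 3)
t=7: X=(-6, 6, 3), d=2 → +e2, X_8=(-6, 7, 3)
t=8: X=(-6, 7, 3), d=4 → +e3, X_9=(-6, 7, 4)

(-6, 7, 4)


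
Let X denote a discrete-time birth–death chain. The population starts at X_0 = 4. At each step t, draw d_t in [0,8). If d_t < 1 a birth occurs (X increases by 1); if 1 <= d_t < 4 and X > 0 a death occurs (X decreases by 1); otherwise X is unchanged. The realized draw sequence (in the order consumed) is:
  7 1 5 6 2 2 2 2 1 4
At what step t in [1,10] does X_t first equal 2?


5

t=0: X=4, d=7 → hold, X_1=4
t=1: X=4, d=1 → death, X_2=3
t=2: X=3, d=5 → hold, X_3=3
t=3: X=3, d=6 → hold, X_4=3
t=4: X=3, d=2 → death, X_5=2
t=5: X=2, d=2 → death, X_6=1
t=6: X=1, d=2 → death, X_7=0
t=7: X=0, d=2 → hold, X_8=0
t=8: X=0, d=1 → hold, X_9=0
t=9: X=0, d=4 → hold, X_10=0


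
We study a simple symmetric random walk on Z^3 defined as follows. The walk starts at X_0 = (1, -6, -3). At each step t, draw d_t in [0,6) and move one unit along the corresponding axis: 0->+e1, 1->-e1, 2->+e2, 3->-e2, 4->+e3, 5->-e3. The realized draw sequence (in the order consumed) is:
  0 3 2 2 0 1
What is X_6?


(2, -5, -3)

t=0: X=(1, -6, -3), d=0 → +e1, X_1=(2, -6, -3)
t=1: X=(2, -6, -3), d=3 → -e2, X_2=(2, -7, -3)
t=2: X=(2, -7, -3), d=2 → +e2, X_3=(2, -6, -3)
t=3: X=(2, -6, -3), d=2 → +e2, X_4=(2, -5, -3)
t=4: X=(2, -5, -3), d=0 → +e1, X_5=(3, -5, -3)
t=5: X=(3, -5, -3), d=1 → -e1, X_6=(2, -5, -3)


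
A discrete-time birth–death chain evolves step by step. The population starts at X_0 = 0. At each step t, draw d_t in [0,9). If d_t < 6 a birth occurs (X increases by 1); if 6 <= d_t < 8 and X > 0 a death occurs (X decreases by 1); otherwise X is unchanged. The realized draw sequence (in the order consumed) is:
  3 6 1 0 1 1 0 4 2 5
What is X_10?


8

t=0: X=0, d=3 → birth, X_1=1
t=1: X=1, d=6 → death, X_2=0
t=2: X=0, d=1 → birth, X_3=1
t=3: X=1, d=0 → birth, X_4=2
t=4: X=2, d=1 → birth, X_5=3
t=5: X=3, d=1 → birth, X_6=4
t=6: X=4, d=0 → birth, X_7=5
t=7: X=5, d=4 → birth, X_8=6
t=8: X=6, d=2 → birth, X_9=7
t=9: X=7, d=5 → birth, X_10=8


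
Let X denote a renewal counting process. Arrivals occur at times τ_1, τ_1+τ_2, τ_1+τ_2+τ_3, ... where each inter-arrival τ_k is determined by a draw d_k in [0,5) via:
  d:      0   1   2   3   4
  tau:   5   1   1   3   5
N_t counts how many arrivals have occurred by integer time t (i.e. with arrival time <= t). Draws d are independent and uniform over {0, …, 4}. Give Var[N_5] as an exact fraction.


7163956/9765625

Inter-arrival values over d=0..4: [5, 1, 1, 3, 5]
Each d has probability 1/5, so the pmf of τ is: f(1) = 2/5, f(3) = 1/5, f(5) = 2/5
Let p_n(j) = P(N_n = j), with p_0 = [1]. Condition on τ_1: p_n(0) = P(τ > n), and for j >= 1, p_n(j) = Σ_{k<=n} f(k)·p_{n−k}(j−1)
p_1 = [3/5, 2/5]  (j = 0..1)
p_2 = [3/5, 6/25, 4/25]  (j = 0..2)
p_3 = [2/5, 11/25, 12/125, 8/125]  (j = 0..3)
p_4 = [2/5, 7/25, 32/125, 24/625, 16/625]  (j = 0..4)
p_5 = [0, 17/25, 4/25, 84/625, 48/3125, 32/3125]  (j = 0..5)
E[N_5] = Σ j·p_5(j) = 4737/3125;  E[N_5²] = Σ j²·p_5(j) = 9473/3125
Var[N_5] = 9473/3125 − (4737/3125)² = 7163956/9765625


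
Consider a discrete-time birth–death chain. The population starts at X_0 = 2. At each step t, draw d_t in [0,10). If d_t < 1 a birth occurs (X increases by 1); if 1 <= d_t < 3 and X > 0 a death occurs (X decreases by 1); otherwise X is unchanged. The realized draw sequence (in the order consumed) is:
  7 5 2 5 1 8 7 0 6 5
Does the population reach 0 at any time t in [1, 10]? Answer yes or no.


t=0: X=2, d=7 → hold, X_1=2
t=1: X=2, d=5 → hold, X_2=2
t=2: X=2, d=2 → death, X_3=1
t=3: X=1, d=5 → hold, X_4=1
t=4: X=1, d=1 → death, X_5=0
t=5: X=0, d=8 → hold, X_6=0
t=6: X=0, d=7 → hold, X_7=0
t=7: X=0, d=0 → birth, X_8=1
t=8: X=1, d=6 → hold, X_9=1
t=9: X=1, d=5 → hold, X_10=1

yes


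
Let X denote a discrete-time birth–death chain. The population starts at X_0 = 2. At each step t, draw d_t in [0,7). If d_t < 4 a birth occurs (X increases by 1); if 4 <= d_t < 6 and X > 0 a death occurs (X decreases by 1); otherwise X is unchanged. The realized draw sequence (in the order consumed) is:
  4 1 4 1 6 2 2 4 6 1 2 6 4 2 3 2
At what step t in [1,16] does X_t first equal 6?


15

t=0: X=2, d=4 → death, X_1=1
t=1: X=1, d=1 → birth, X_2=2
t=2: X=2, d=4 → death, X_3=1
t=3: X=1, d=1 → birth, X_4=2
t=4: X=2, d=6 → hold, X_5=2
t=5: X=2, d=2 → birth, X_6=3
t=6: X=3, d=2 → birth, X_7=4
t=7: X=4, d=4 → death, X_8=3
t=8: X=3, d=6 → hold, X_9=3
t=9: X=3, d=1 → birth, X_10=4
t=10: X=4, d=2 → birth, X_11=5
t=11: X=5, d=6 → hold, X_12=5
t=12: X=5, d=4 → death, X_13=4
t=13: X=4, d=2 → birth, X_14=5
t=14: X=5, d=3 → birth, X_15=6
t=15: X=6, d=2 → birth, X_16=7


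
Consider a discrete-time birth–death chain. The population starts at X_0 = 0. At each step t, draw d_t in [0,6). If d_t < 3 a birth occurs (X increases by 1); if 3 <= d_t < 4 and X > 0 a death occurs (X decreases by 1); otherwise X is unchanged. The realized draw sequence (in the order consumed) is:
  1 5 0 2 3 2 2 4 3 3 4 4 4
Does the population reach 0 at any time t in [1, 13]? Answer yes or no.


t=0: X=0, d=1 → birth, X_1=1
t=1: X=1, d=5 → hold, X_2=1
t=2: X=1, d=0 → birth, X_3=2
t=3: X=2, d=2 → birth, X_4=3
t=4: X=3, d=3 → death, X_5=2
t=5: X=2, d=2 → birth, X_6=3
t=6: X=3, d=2 → birth, X_7=4
t=7: X=4, d=4 → hold, X_8=4
t=8: X=4, d=3 → death, X_9=3
t=9: X=3, d=3 → death, X_10=2
t=10: X=2, d=4 → hold, X_11=2
t=11: X=2, d=4 → hold, X_12=2
t=12: X=2, d=4 → hold, X_13=2

no


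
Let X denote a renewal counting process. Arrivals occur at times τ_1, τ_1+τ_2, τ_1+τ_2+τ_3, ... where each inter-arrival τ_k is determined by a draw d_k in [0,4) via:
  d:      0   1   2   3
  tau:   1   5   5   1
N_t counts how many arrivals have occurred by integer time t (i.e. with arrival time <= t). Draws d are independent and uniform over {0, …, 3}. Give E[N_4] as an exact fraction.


15/16

Inter-arrival values over d=0..3: [1, 5, 5, 1]
Each d has probability 1/4, so the pmf of τ is: f(1) = 1/2, f(5) = 1/2
Renewal equation for m(n) = E[N_n]: condition on τ_1 = k (if k <= n, one arrival plus a fresh copy on the remaining n−k steps): m(n) = F(n) + Σ_{k<=n} f(k)·m(n−k), where F(n) = P(τ <= n) and m(0) = 0
m(1) = F(1) = 1/2
m(2) = F(2) + f(1)·m(1) = 1/2 + 1/2·1/2 = 3/4
m(3) = F(3) + f(1)·m(2) = 1/2 + 1/2·3/4 = 7/8
m(4) = F(4) + f(1)·m(3) = 1/2 + 1/2·7/8 = 15/16
E[N_4] = m(4) = 15/16


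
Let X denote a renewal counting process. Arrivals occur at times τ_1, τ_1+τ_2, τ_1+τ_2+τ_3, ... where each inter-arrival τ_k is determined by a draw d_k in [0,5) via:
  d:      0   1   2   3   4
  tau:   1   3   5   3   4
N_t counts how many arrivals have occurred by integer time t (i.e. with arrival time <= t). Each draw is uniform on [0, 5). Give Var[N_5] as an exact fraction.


Inter-arrival values over d=0..4: [1, 3, 5, 3, 4]
Each d has probability 1/5, so the pmf of τ is: f(1) = 1/5, f(3) = 2/5, f(4) = 1/5, f(5) = 1/5
Let p_n(j) = P(N_n = j), with p_0 = [1]. Condition on τ_1: p_n(0) = P(τ > n), and for j >= 1, p_n(j) = Σ_{k<=n} f(k)·p_{n−k}(j−1)
p_1 = [4/5, 1/5]  (j = 0..1)
p_2 = [4/5, 4/25, 1/25]  (j = 0..2)
p_3 = [2/5, 14/25, 4/125, 1/125]  (j = 0..3)
p_4 = [1/5, 3/5, 24/125, 4/625, 1/625]  (j = 0..4)
p_5 = [0, 18/25, 28/125, 34/625, 4/3125, 1/3125]  (j = 0..5)
E[N_5] = Σ j·p_5(j) = 4181/3125;  E[N_5²] = Σ j²·p_5(j) = 6669/3125
Var[N_5] = 6669/3125 − (4181/3125)² = 3359864/9765625

3359864/9765625


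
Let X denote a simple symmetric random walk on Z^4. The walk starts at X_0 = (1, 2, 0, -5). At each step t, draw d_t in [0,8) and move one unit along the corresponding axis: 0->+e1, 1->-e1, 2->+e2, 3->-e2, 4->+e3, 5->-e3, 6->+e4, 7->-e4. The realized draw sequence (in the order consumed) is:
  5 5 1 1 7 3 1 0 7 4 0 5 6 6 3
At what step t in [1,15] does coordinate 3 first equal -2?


t=0: X=(1, 2, 0, -5), d=5 → -e3, X_1=(1, 2, -1, -5)
t=1: X=(1, 2, -1, -5), d=5 → -e3, X_2=(1, 2, -2, -5)
t=2: X=(1, 2, -2, -5), d=1 → -e1, X_3=(0, 2, -2, -5)
t=3: X=(0, 2, -2, -5), d=1 → -e1, X_4=(-1, 2, -2, -5)
t=4: X=(-1, 2, -2, -5), d=7 → -e4, X_5=(-1, 2, -2, -6)
t=5: X=(-1, 2, -2, -6), d=3 → -e2, X_6=(-1, 1, -2, -6)
t=6: X=(-1, 1, -2, -6), d=1 → -e1, X_7=(-2, 1, -2, -6)
t=7: X=(-2, 1, -2, -6), d=0 → +e1, X_8=(-1, 1, -2, -6)
t=8: X=(-1, 1, -2, -6), d=7 → -e4, X_9=(-1, 1, -2, -7)
t=9: X=(-1, 1, -2, -7), d=4 → +e3, X_10=(-1, 1, -1, -7)
t=10: X=(-1, 1, -1, -7), d=0 → +e1, X_11=(0, 1, -1, -7)
t=11: X=(0, 1, -1, -7), d=5 → -e3, X_12=(0, 1, -2, -7)
t=12: X=(0, 1, -2, -7), d=6 → +e4, X_13=(0, 1, -2, -6)
t=13: X=(0, 1, -2, -6), d=6 → +e4, X_14=(0, 1, -2, -5)
t=14: X=(0, 1, -2, -5), d=3 → -e2, X_15=(0, 0, -2, -5)

2


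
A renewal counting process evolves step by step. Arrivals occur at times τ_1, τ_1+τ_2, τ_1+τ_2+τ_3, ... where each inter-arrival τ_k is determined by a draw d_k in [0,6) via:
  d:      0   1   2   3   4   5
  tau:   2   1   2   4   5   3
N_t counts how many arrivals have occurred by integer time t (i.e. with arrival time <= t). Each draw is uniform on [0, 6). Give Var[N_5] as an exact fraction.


Inter-arrival values over d=0..5: [2, 1, 2, 4, 5, 3]
Each d has probability 1/6, so the pmf of τ is: f(1) = 1/6, f(2) = 1/3, f(3) = 1/6, f(4) = 1/6, f(5) = 1/6
Let p_n(j) = P(N_n = j), with p_0 = [1]. Condition on τ_1: p_n(0) = P(τ > n), and for j >= 1, p_n(j) = Σ_{k<=n} f(k)·p_{n−k}(j−1)
p_1 = [5/6, 1/6]  (j = 0..1)
p_2 = [1/2, 17/36, 1/36]  (j = 0..2)
p_3 = [1/3, 19/36, 29/216, 1/216]  (j = 0..3)
p_4 = [1/6, 19/36, 59/216, 41/1296, 1/1296]  (j = 0..4)
p_5 = [0, 19/36, 10/27, 41/432, 53/7776, 1/7776]  (j = 0..5)
E[N_5] = Σ j·p_5(j) = 12295/7776;  E[N_5²] = Σ j²·p_5(j) = 857/288
Var[N_5] = 857/288 − (12295/7776)² = 28761839/60466176

28761839/60466176


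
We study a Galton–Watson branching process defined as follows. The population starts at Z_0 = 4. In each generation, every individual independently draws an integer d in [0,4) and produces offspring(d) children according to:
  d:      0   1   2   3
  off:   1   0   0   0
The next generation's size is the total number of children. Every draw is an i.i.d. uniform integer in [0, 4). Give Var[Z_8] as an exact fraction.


Outcome values over d=0..3: [1, 0, 0, 0]
Σy = 1, Σy² = 1, M = 4
μ = 1/4 = 1/4,  σ² = 1/4 − (1/4)² = 3/16
V_0 = 0, E_0 = 4
V_1 = 3/16·E_0 + (1/4)²·V_0 = 3/4;  E_1 = 1
V_2 = 3/16·E_1 + (1/4)²·V_1 = 15/64;  E_2 = 1/4
V_3 = 3/16·E_2 + (1/4)²·V_2 = 63/1024;  E_3 = 1/16
V_4 = 3/16·E_3 + (1/4)²·V_3 = 255/16384;  E_4 = 1/64
V_5 = 3/16·E_4 + (1/4)²·V_4 = 1023/262144;  E_5 = 1/256
V_6 = 3/16·E_5 + (1/4)²·V_5 = 4095/4194304;  E_6 = 1/1024
V_7 = 3/16·E_6 + (1/4)²·V_6 = 16383/67108864;  E_7 = 1/4096
V_8 = 3/16·E_7 + (1/4)²·V_7 = 65535/1073741824;  E_8 = 1/16384

65535/1073741824


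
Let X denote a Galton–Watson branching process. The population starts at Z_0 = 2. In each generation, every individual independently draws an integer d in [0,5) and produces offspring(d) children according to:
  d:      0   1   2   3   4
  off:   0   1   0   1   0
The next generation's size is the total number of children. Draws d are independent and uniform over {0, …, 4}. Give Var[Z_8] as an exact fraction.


199868928/152587890625

Outcome values over d=0..4: [0, 1, 0, 1, 0]
Σy = 2, Σy² = 2, M = 5
μ = 2/5 = 2/5,  σ² = 2/5 − (2/5)² = 6/25
V_0 = 0, E_0 = 2
V_1 = 6/25·E_0 + (2/5)²·V_0 = 12/25;  E_1 = 4/5
V_2 = 6/25·E_1 + (2/5)²·V_1 = 168/625;  E_2 = 8/25
V_3 = 6/25·E_2 + (2/5)²·V_2 = 1872/15625;  E_3 = 16/125
V_4 = 6/25·E_3 + (2/5)²·V_3 = 19488/390625;  E_4 = 32/625
V_5 = 6/25·E_4 + (2/5)²·V_4 = 197952/9765625;  E_5 = 64/3125
V_6 = 6/25·E_5 + (2/5)²·V_5 = 1991808/244140625;  E_6 = 128/15625
V_7 = 6/25·E_6 + (2/5)²·V_6 = 19967232/6103515625;  E_7 = 256/78125
V_8 = 6/25·E_7 + (2/5)²·V_7 = 199868928/152587890625;  E_8 = 512/390625


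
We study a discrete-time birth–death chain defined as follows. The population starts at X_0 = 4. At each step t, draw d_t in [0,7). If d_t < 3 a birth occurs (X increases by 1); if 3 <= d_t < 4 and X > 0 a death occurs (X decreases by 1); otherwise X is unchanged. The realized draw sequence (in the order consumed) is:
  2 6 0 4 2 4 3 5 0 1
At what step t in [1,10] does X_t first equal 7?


t=0: X=4, d=2 → birth, X_1=5
t=1: X=5, d=6 → hold, X_2=5
t=2: X=5, d=0 → birth, X_3=6
t=3: X=6, d=4 → hold, X_4=6
t=4: X=6, d=2 → birth, X_5=7
t=5: X=7, d=4 → hold, X_6=7
t=6: X=7, d=3 → death, X_7=6
t=7: X=6, d=5 → hold, X_8=6
t=8: X=6, d=0 → birth, X_9=7
t=9: X=7, d=1 → birth, X_10=8

5


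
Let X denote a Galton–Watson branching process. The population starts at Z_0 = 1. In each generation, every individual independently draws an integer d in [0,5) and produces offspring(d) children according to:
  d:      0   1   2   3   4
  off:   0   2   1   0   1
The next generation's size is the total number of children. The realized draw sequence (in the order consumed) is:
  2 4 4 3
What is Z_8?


gen 0: Z_0=1, draws=[2], offspring=[1], Z_1=1
gen 1: Z_1=1, draws=[4], offspring=[1], Z_2=1
gen 2: Z_2=1, draws=[4], offspring=[1], Z_3=1
gen 3: Z_3=1, draws=[3], offspring=[0], Z_4=0
gen 4: Z_4=0, draws=[], offspring=[], Z_5=0
gen 5: Z_5=0, draws=[], offspring=[], Z_6=0
gen 6: Z_6=0, draws=[], offspring=[], Z_7=0
gen 7: Z_7=0, draws=[], offspring=[], Z_8=0

0


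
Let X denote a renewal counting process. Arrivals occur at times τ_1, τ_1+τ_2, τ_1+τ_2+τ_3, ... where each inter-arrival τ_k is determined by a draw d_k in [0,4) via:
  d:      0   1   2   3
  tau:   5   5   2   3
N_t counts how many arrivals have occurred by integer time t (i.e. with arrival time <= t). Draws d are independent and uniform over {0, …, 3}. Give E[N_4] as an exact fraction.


9/16

Inter-arrival values over d=0..3: [5, 5, 2, 3]
Each d has probability 1/4, so the pmf of τ is: f(2) = 1/4, f(3) = 1/4, f(5) = 1/2
Renewal equation for m(n) = E[N_n]: condition on τ_1 = k (if k <= n, one arrival plus a fresh copy on the remaining n−k steps): m(n) = F(n) + Σ_{k<=n} f(k)·m(n−k), where F(n) = P(τ <= n) and m(0) = 0
m(1) = F(1) = 0
m(2) = F(2) = 1/4
m(3) = F(3) = 1/2
m(4) = F(4) + f(2)·m(2) = 1/2 + 1/4·1/4 = 9/16
E[N_4] = m(4) = 9/16


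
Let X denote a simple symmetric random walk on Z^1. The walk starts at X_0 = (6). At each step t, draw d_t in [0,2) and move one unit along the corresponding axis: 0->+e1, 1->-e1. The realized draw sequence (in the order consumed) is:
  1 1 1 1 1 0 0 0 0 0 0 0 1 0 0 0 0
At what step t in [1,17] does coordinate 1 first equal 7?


t=0: X=(6), d=1 → -e1, X_1=(5)
t=1: X=(5), d=1 → -e1, X_2=(4)
t=2: X=(4), d=1 → -e1, X_3=(3)
t=3: X=(3), d=1 → -e1, X_4=(2)
t=4: X=(2), d=1 → -e1, X_5=(1)
t=5: X=(1), d=0 → +e1, X_6=(2)
t=6: X=(2), d=0 → +e1, X_7=(3)
t=7: X=(3), d=0 → +e1, X_8=(4)
t=8: X=(4), d=0 → +e1, X_9=(5)
t=9: X=(5), d=0 → +e1, X_10=(6)
t=10: X=(6), d=0 → +e1, X_11=(7)
t=11: X=(7), d=0 → +e1, X_12=(8)
t=12: X=(8), d=1 → -e1, X_13=(7)
t=13: X=(7), d=0 → +e1, X_14=(8)
t=14: X=(8), d=0 → +e1, X_15=(9)
t=15: X=(9), d=0 → +e1, X_16=(10)
t=16: X=(10), d=0 → +e1, X_17=(11)

11


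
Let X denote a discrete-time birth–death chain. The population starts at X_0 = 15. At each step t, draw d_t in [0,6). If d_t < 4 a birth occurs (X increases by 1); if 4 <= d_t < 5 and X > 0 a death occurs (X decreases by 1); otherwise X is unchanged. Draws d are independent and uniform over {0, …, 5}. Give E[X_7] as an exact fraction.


37/2

X can drop by at most 1 per step and X_0 = 15 > T = 7, so X_t >= 15 − t >= 8 > 0 for every t <= 7: the floor at 0 (the 'and X > 0' condition) never binds. Hence X_7 = X_0 + Σ_{t<7} Y_t with i.i.d. increments Y_t = y(d_t) ∈ {+1, −1, 0}.
Outcome values over d=0..5: [1, 1, 1, 1, -1, 0]
Σy = 3, Σy² = 5, M = 6
μ = 3/6 = 1/2,  σ² = 5/6 − (1/2)² = 7/12
E[X_7] = 15 + 7·(1/2) = 37/2


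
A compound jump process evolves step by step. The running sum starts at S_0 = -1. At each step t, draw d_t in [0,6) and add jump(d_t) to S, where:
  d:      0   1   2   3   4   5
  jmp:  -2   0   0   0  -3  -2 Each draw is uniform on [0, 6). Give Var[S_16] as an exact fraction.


212/9

Outcome values over d=0..5: [-2, 0, 0, 0, -3, -2]
Σy = -7, Σy² = 17, M = 6
μ = -7/6 = -7/6,  σ² = 17/6 − (-7/6)² = 53/36
Independent increments: Var[S_16] = 16·σ² = 16·(53/36) = 212/9


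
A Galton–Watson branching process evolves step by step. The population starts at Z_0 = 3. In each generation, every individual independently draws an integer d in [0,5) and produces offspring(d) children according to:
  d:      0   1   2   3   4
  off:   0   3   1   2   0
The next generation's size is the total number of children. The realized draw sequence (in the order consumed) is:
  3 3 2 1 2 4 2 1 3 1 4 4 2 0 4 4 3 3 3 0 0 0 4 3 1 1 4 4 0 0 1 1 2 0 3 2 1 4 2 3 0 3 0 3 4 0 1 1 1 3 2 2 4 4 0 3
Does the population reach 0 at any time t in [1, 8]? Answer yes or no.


gen 0: Z_0=3, draws=[3, 3, 2], offspring=[2, 2, 1], Z_1=5
gen 1: Z_1=5, draws=[1, 2, 4, 2, 1], offspring=[3, 1, 0, 1, 3], Z_2=8
gen 2: Z_2=8, draws=[3, 1, 4, 4, 2, 0, 4, 4], offspring=[2, 3, 0, 0, 1, 0, 0, 0], Z_3=6
gen 3: Z_3=6, draws=[3, 3, 3, 0, 0, 0], offspring=[2, 2, 2, 0, 0, 0], Z_4=6
gen 4: Z_4=6, draws=[4, 3, 1, 1, 4, 4], offspring=[0, 2, 3, 3, 0, 0], Z_5=8
gen 5: Z_5=8, draws=[0, 0, 1, 1, 2, 0, 3, 2], offspring=[0, 0, 3, 3, 1, 0, 2, 1], Z_6=10
gen 6: Z_6=10, draws=[1, 4, 2, 3, 0, 3, 0, 3, 4, 0], offspring=[3, 0, 1, 2, 0, 2, 0, 2, 0, 0], Z_7=10
gen 7: Z_7=10, draws=[1, 1, 1, 3, 2, 2, 4, 4, 0, 3], offspring=[3, 3, 3, 2, 1, 1, 0, 0, 0, 2], Z_8=15

no


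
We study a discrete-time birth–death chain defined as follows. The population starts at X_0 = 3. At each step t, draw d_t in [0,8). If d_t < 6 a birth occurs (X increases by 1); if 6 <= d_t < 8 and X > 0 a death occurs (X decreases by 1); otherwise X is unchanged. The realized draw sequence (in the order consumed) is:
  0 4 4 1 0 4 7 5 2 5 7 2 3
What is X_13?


t=0: X=3, d=0 → birth, X_1=4
t=1: X=4, d=4 → birth, X_2=5
t=2: X=5, d=4 → birth, X_3=6
t=3: X=6, d=1 → birth, X_4=7
t=4: X=7, d=0 → birth, X_5=8
t=5: X=8, d=4 → birth, X_6=9
t=6: X=9, d=7 → death, X_7=8
t=7: X=8, d=5 → birth, X_8=9
t=8: X=9, d=2 → birth, X_9=10
t=9: X=10, d=5 → birth, X_10=11
t=10: X=11, d=7 → death, X_11=10
t=11: X=10, d=2 → birth, X_12=11
t=12: X=11, d=3 → birth, X_13=12

12


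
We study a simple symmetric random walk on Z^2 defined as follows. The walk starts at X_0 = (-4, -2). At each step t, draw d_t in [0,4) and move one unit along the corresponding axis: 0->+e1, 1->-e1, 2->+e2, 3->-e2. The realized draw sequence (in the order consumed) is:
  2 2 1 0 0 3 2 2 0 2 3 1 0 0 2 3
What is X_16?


t=0: X=(-4, -2), d=2 → +e2, X_1=(-4, -1)
t=1: X=(-4, -1), d=2 → +e2, X_2=(-4, 0)
t=2: X=(-4, 0), d=1 → -e1, X_3=(-5, 0)
t=3: X=(-5, 0), d=0 → +e1, X_4=(-4, 0)
t=4: X=(-4, 0), d=0 → +e1, X_5=(-3, 0)
t=5: X=(-3, 0), d=3 → -e2, X_6=(-3, -1)
t=6: X=(-3, -1), d=2 → +e2, X_7=(-3, 0)
t=7: X=(-3, 0), d=2 → +e2, X_8=(-3, 1)
t=8: X=(-3, 1), d=0 → +e1, X_9=(-2, 1)
t=9: X=(-2, 1), d=2 → +e2, X_10=(-2, 2)
t=10: X=(-2, 2), d=3 → -e2, X_11=(-2, 1)
t=11: X=(-2, 1), d=1 → -e1, X_12=(-3, 1)
t=12: X=(-3, 1), d=0 → +e1, X_13=(-2, 1)
t=13: X=(-2, 1), d=0 → +e1, X_14=(-1, 1)
t=14: X=(-1, 1), d=2 → +e2, X_15=(-1, 2)
t=15: X=(-1, 2), d=3 → -e2, X_16=(-1, 1)

(-1, 1)


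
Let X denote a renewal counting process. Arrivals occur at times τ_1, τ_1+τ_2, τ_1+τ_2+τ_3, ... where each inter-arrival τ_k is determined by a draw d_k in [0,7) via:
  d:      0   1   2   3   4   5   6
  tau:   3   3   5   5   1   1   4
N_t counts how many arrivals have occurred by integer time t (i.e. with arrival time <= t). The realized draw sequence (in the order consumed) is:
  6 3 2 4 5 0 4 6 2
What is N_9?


2

draw d_1=6: τ_1=4, arrival time A_1=4
draw d_2=3: τ_2=5, arrival time A_2=9
draw d_3=2: τ_3=5, arrival time A_3=14
draw d_4=4: τ_4=1, arrival time A_4=15
draw d_5=5: τ_5=1, arrival time A_5=16
draw d_6=0: τ_6=3, arrival time A_6=19
draw d_7=4: τ_7=1, arrival time A_7=20
draw d_8=6: τ_8=4, arrival time A_8=24
draw d_9=2: τ_9=5, arrival time A_9=29
N_t over t=0..9: 0:0 1:0 2:0 3:0 4:1 5:1 6:1 7:1 8:1 9:2


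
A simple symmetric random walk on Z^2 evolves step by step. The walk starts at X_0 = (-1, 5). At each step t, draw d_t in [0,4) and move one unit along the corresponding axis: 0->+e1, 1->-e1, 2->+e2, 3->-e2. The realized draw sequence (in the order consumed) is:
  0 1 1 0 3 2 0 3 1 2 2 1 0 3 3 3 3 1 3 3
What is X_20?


(-2, 0)

t=0: X=(-1, 5), d=0 → +e1, X_1=(0, 5)
t=1: X=(0, 5), d=1 → -e1, X_2=(-1, 5)
t=2: X=(-1, 5), d=1 → -e1, X_3=(-2, 5)
t=3: X=(-2, 5), d=0 → +e1, X_4=(-1, 5)
t=4: X=(-1, 5), d=3 → -e2, X_5=(-1, 4)
t=5: X=(-1, 4), d=2 → +e2, X_6=(-1, 5)
t=6: X=(-1, 5), d=0 → +e1, X_7=(0, 5)
t=7: X=(0, 5), d=3 → -e2, X_8=(0, 4)
t=8: X=(0, 4), d=1 → -e1, X_9=(-1, 4)
t=9: X=(-1, 4), d=2 → +e2, X_10=(-1, 5)
t=10: X=(-1, 5), d=2 → +e2, X_11=(-1, 6)
t=11: X=(-1, 6), d=1 → -e1, X_12=(-2, 6)
t=12: X=(-2, 6), d=0 → +e1, X_13=(-1, 6)
t=13: X=(-1, 6), d=3 → -e2, X_14=(-1, 5)
t=14: X=(-1, 5), d=3 → -e2, X_15=(-1, 4)
t=15: X=(-1, 4), d=3 → -e2, X_16=(-1, 3)
t=16: X=(-1, 3), d=3 → -e2, X_17=(-1, 2)
t=17: X=(-1, 2), d=1 → -e1, X_18=(-2, 2)
t=18: X=(-2, 2), d=3 → -e2, X_19=(-2, 1)
t=19: X=(-2, 1), d=3 → -e2, X_20=(-2, 0)


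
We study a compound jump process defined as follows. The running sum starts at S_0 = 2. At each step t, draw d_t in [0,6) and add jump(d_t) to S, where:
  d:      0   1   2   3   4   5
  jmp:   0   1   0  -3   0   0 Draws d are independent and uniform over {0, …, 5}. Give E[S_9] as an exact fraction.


Outcome values over d=0..5: [0, 1, 0, -3, 0, 0]
Σy = -2, Σy² = 10, M = 6
μ = -2/6 = -1/3,  σ² = 10/6 − (-1/3)² = 14/9
E[S_9] = 2 + 9·(-1/3) = -1

-1


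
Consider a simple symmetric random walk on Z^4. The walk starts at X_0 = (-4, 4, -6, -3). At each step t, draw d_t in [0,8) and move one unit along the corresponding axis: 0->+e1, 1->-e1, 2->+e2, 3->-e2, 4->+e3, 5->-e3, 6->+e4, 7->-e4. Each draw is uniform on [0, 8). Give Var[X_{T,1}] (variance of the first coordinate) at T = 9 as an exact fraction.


Outcome values over d=0..7: [1, -1, 0, 0, 0, 0, 0, 0]
Σy = 0, Σy² = 2, M = 8
μ = 0/8 = 0,  σ² = 2/8 − (0)² = 1/4
Independent increments: Var[X_9] = 9·σ² = 9·(1/4) = 9/4

9/4


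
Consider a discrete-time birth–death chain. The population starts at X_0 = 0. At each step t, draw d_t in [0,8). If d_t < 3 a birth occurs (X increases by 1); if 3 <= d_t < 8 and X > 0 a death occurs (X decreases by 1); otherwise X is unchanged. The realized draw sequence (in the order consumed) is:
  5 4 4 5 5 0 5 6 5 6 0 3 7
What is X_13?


0

t=0: X=0, d=5 → hold, X_1=0
t=1: X=0, d=4 → hold, X_2=0
t=2: X=0, d=4 → hold, X_3=0
t=3: X=0, d=5 → hold, X_4=0
t=4: X=0, d=5 → hold, X_5=0
t=5: X=0, d=0 → birth, X_6=1
t=6: X=1, d=5 → death, X_7=0
t=7: X=0, d=6 → hold, X_8=0
t=8: X=0, d=5 → hold, X_9=0
t=9: X=0, d=6 → hold, X_10=0
t=10: X=0, d=0 → birth, X_11=1
t=11: X=1, d=3 → death, X_12=0
t=12: X=0, d=7 → hold, X_13=0


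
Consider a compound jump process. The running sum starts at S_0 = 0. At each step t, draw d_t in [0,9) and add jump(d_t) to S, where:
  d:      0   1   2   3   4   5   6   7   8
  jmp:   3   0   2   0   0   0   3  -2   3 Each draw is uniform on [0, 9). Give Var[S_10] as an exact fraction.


Outcome values over d=0..8: [3, 0, 2, 0, 0, 0, 3, -2, 3]
Σy = 9, Σy² = 35, M = 9
μ = 9/9 = 1,  σ² = 35/9 − (1)² = 26/9
Independent increments: Var[S_10] = 10·σ² = 10·(26/9) = 260/9

260/9


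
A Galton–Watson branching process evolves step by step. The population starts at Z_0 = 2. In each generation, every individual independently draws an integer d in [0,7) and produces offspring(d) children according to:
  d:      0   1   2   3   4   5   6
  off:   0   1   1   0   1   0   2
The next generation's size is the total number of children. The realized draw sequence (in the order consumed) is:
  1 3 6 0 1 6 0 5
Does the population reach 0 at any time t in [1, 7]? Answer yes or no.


gen 0: Z_0=2, draws=[1, 3], offspring=[1, 0], Z_1=1
gen 1: Z_1=1, draws=[6], offspring=[2], Z_2=2
gen 2: Z_2=2, draws=[0, 1], offspring=[0, 1], Z_3=1
gen 3: Z_3=1, draws=[6], offspring=[2], Z_4=2
gen 4: Z_4=2, draws=[0, 5], offspring=[0, 0], Z_5=0
gen 5: Z_5=0, draws=[], offspring=[], Z_6=0
gen 6: Z_6=0, draws=[], offspring=[], Z_7=0

yes


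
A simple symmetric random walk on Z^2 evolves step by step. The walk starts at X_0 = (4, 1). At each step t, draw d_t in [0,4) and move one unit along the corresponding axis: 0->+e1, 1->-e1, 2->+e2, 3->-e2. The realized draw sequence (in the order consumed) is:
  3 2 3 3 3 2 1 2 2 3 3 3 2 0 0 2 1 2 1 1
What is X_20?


t=0: X=(4, 1), d=3 → -e2, X_1=(4, 0)
t=1: X=(4, 0), d=2 → +e2, X_2=(4, 1)
t=2: X=(4, 1), d=3 → -e2, X_3=(4, 0)
t=3: X=(4, 0), d=3 → -e2, X_4=(4, -1)
t=4: X=(4, -1), d=3 → -e2, X_5=(4, -2)
t=5: X=(4, -2), d=2 → +e2, X_6=(4, -1)
t=6: X=(4, -1), d=1 → -e1, X_7=(3, -1)
t=7: X=(3, -1), d=2 → +e2, X_8=(3, 0)
t=8: X=(3, 0), d=2 → +e2, X_9=(3, 1)
t=9: X=(3, 1), d=3 → -e2, X_10=(3, 0)
t=10: X=(3, 0), d=3 → -e2, X_11=(3, -1)
t=11: X=(3, -1), d=3 → -e2, X_12=(3, -2)
t=12: X=(3, -2), d=2 → +e2, X_13=(3, -1)
t=13: X=(3, -1), d=0 → +e1, X_14=(4, -1)
t=14: X=(4, -1), d=0 → +e1, X_15=(5, -1)
t=15: X=(5, -1), d=2 → +e2, X_16=(5, 0)
t=16: X=(5, 0), d=1 → -e1, X_17=(4, 0)
t=17: X=(4, 0), d=2 → +e2, X_18=(4, 1)
t=18: X=(4, 1), d=1 → -e1, X_19=(3, 1)
t=19: X=(3, 1), d=1 → -e1, X_20=(2, 1)

(2, 1)


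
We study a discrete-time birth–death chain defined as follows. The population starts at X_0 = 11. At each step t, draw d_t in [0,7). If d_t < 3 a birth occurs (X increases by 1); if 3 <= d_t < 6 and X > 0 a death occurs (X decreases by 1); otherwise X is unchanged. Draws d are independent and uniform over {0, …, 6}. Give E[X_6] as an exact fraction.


X can drop by at most 1 per step and X_0 = 11 > T = 6, so X_t >= 11 − t >= 5 > 0 for every t <= 6: the floor at 0 (the 'and X > 0' condition) never binds. Hence X_6 = X_0 + Σ_{t<6} Y_t with i.i.d. increments Y_t = y(d_t) ∈ {+1, −1, 0}.
Outcome values over d=0..6: [1, 1, 1, -1, -1, -1, 0]
Σy = 0, Σy² = 6, M = 7
μ = 0/7 = 0,  σ² = 6/7 − (0)² = 6/7
E[X_6] = 11 + 6·(0) = 11

11


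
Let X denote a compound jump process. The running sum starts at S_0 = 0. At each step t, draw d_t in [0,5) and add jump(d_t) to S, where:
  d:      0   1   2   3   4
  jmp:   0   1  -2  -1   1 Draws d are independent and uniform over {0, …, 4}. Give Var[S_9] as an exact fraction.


306/25

Outcome values over d=0..4: [0, 1, -2, -1, 1]
Σy = -1, Σy² = 7, M = 5
μ = -1/5 = -1/5,  σ² = 7/5 − (-1/5)² = 34/25
Independent increments: Var[S_9] = 9·σ² = 9·(34/25) = 306/25


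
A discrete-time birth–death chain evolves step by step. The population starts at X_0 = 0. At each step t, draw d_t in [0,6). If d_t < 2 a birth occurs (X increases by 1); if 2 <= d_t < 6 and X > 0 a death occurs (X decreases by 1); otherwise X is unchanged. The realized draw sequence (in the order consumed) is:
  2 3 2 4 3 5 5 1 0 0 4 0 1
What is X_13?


t=0: X=0, d=2 → hold, X_1=0
t=1: X=0, d=3 → hold, X_2=0
t=2: X=0, d=2 → hold, X_3=0
t=3: X=0, d=4 → hold, X_4=0
t=4: X=0, d=3 → hold, X_5=0
t=5: X=0, d=5 → hold, X_6=0
t=6: X=0, d=5 → hold, X_7=0
t=7: X=0, d=1 → birth, X_8=1
t=8: X=1, d=0 → birth, X_9=2
t=9: X=2, d=0 → birth, X_10=3
t=10: X=3, d=4 → death, X_11=2
t=11: X=2, d=0 → birth, X_12=3
t=12: X=3, d=1 → birth, X_13=4

4


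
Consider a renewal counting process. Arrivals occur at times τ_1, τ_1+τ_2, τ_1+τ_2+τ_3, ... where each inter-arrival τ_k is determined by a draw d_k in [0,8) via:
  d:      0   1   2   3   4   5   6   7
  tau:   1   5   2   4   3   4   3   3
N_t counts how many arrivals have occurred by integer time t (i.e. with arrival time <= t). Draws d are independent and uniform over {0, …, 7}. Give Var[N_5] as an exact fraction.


315187567/1073741824

Inter-arrival values over d=0..7: [1, 5, 2, 4, 3, 4, 3, 3]
Each d has probability 1/8, so the pmf of τ is: f(1) = 1/8, f(2) = 1/8, f(3) = 3/8, f(4) = 1/4, f(5) = 1/8
Let p_n(j) = P(N_n = j), with p_0 = [1]. Condition on τ_1: p_n(0) = P(τ > n), and for j >= 1, p_n(j) = Σ_{k<=n} f(k)·p_{n−k}(j−1)
p_1 = [7/8, 1/8]  (j = 0..1)
p_2 = [3/4, 15/64, 1/64]  (j = 0..2)
p_3 = [3/8, 37/64, 23/512, 1/512]  (j = 0..3)
p_4 = [1/8, 23/32, 19/128, 31/4096, 1/4096]  (j = 0..4)
p_5 = [0, 11/16, 9/32, 123/4096, 39/32768, 1/32768]  (j = 0..5)
E[N_5] = Σ j·p_5(j) = 44073/32768;  E[N_5²] = Σ j²·p_5(j) = 68897/32768
Var[N_5] = 68897/32768 − (44073/32768)² = 315187567/1073741824


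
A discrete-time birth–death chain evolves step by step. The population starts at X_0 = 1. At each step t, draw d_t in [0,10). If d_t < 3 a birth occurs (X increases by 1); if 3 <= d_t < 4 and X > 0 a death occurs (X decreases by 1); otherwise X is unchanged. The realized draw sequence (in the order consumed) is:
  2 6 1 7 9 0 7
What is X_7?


t=0: X=1, d=2 → birth, X_1=2
t=1: X=2, d=6 → hold, X_2=2
t=2: X=2, d=1 → birth, X_3=3
t=3: X=3, d=7 → hold, X_4=3
t=4: X=3, d=9 → hold, X_5=3
t=5: X=3, d=0 → birth, X_6=4
t=6: X=4, d=7 → hold, X_7=4

4


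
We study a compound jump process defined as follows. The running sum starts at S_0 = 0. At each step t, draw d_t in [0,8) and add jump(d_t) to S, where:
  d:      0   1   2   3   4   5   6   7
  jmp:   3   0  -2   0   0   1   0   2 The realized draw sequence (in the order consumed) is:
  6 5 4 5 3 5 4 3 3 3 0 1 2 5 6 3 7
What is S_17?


t=0: S=0, d=6, jump=0, S_1=0
t=1: S=0, d=5, jump=1, S_2=1
t=2: S=1, d=4, jump=0, S_3=1
t=3: S=1, d=5, jump=1, S_4=2
t=4: S=2, d=3, jump=0, S_5=2
t=5: S=2, d=5, jump=1, S_6=3
t=6: S=3, d=4, jump=0, S_7=3
t=7: S=3, d=3, jump=0, S_8=3
t=8: S=3, d=3, jump=0, S_9=3
t=9: S=3, d=3, jump=0, S_10=3
t=10: S=3, d=0, jump=3, S_11=6
t=11: S=6, d=1, jump=0, S_12=6
t=12: S=6, d=2, jump=-2, S_13=4
t=13: S=4, d=5, jump=1, S_14=5
t=14: S=5, d=6, jump=0, S_15=5
t=15: S=5, d=3, jump=0, S_16=5
t=16: S=5, d=7, jump=2, S_17=7

7


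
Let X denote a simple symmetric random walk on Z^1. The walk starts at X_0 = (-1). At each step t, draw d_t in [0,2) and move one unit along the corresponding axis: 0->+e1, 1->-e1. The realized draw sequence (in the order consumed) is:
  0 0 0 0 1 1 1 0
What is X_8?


t=0: X=(-1), d=0 → +e1, X_1=(0)
t=1: X=(0), d=0 → +e1, X_2=(1)
t=2: X=(1), d=0 → +e1, X_3=(2)
t=3: X=(2), d=0 → +e1, X_4=(3)
t=4: X=(3), d=1 → -e1, X_5=(2)
t=5: X=(2), d=1 → -e1, X_6=(1)
t=6: X=(1), d=1 → -e1, X_7=(0)
t=7: X=(0), d=0 → +e1, X_8=(1)

(1)


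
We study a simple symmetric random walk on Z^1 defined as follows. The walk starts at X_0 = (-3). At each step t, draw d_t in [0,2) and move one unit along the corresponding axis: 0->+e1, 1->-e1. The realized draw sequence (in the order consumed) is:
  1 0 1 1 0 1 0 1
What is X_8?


t=0: X=(-3), d=1 → -e1, X_1=(-4)
t=1: X=(-4), d=0 → +e1, X_2=(-3)
t=2: X=(-3), d=1 → -e1, X_3=(-4)
t=3: X=(-4), d=1 → -e1, X_4=(-5)
t=4: X=(-5), d=0 → +e1, X_5=(-4)
t=5: X=(-4), d=1 → -e1, X_6=(-5)
t=6: X=(-5), d=0 → +e1, X_7=(-4)
t=7: X=(-4), d=1 → -e1, X_8=(-5)

(-5)


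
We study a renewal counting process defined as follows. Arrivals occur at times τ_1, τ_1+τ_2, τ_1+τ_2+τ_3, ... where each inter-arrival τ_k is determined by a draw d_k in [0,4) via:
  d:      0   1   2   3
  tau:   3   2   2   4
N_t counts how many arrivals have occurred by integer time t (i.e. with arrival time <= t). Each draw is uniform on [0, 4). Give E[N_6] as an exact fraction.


31/16

Inter-arrival values over d=0..3: [3, 2, 2, 4]
Each d has probability 1/4, so the pmf of τ is: f(2) = 1/2, f(3) = 1/4, f(4) = 1/4
Renewal equation for m(n) = E[N_n]: condition on τ_1 = k (if k <= n, one arrival plus a fresh copy on the remaining n−k steps): m(n) = F(n) + Σ_{k<=n} f(k)·m(n−k), where F(n) = P(τ <= n) and m(0) = 0
m(1) = F(1) = 0
m(2) = F(2) = 1/2
m(3) = F(3) = 3/4
m(4) = F(4) + f(2)·m(2) = 1 + 1/2·1/2 = 5/4
m(5) = F(5) + f(2)·m(3) + f(3)·m(2) = 1 + 1/2·3/4 + 1/4·1/2 = 3/2
m(6) = F(6) + f(2)·m(4) + f(3)·m(3) + f(4)·m(2) = 1 + 1/2·5/4 + 1/4·3/4 + 1/4·1/2 = 31/16
E[N_6] = m(6) = 31/16


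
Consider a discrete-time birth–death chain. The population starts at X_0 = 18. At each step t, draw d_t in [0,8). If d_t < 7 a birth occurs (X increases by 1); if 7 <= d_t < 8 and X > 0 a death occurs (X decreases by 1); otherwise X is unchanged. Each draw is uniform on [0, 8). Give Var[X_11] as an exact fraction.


77/16

X can drop by at most 1 per step and X_0 = 18 > T = 11, so X_t >= 18 − t >= 7 > 0 for every t <= 11: the floor at 0 (the 'and X > 0' condition) never binds. Hence X_11 = X_0 + Σ_{t<11} Y_t with i.i.d. increments Y_t = y(d_t) ∈ {+1, −1, 0}.
Outcome values over d=0..7: [1, 1, 1, 1, 1, 1, 1, -1]
Σy = 6, Σy² = 8, M = 8
μ = 6/8 = 3/4,  σ² = 8/8 − (3/4)² = 7/16
Independent increments: Var[X_11] = 11·σ² = 11·(7/16) = 77/16


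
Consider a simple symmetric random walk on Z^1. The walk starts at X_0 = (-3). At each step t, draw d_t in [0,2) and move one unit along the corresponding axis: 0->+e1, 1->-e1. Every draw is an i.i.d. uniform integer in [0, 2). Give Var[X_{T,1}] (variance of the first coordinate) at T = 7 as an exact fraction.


Outcome values over d=0..1: [1, -1]
Σy = 0, Σy² = 2, M = 2
μ = 0/2 = 0,  σ² = 2/2 − (0)² = 1
Independent increments: Var[X_7] = 7·σ² = 7·(1) = 7

7


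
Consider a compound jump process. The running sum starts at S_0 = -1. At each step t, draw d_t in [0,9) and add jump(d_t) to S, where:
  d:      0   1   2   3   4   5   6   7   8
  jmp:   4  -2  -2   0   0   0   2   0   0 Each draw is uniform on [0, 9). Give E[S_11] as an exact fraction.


13/9

Outcome values over d=0..8: [4, -2, -2, 0, 0, 0, 2, 0, 0]
Σy = 2, Σy² = 28, M = 9
μ = 2/9 = 2/9,  σ² = 28/9 − (2/9)² = 248/81
E[S_11] = -1 + 11·(2/9) = 13/9


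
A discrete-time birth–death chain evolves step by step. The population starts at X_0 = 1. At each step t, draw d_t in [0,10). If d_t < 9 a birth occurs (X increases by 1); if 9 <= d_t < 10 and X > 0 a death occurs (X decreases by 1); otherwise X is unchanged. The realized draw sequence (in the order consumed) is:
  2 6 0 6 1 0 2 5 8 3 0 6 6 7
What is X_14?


15

t=0: X=1, d=2 → birth, X_1=2
t=1: X=2, d=6 → birth, X_2=3
t=2: X=3, d=0 → birth, X_3=4
t=3: X=4, d=6 → birth, X_4=5
t=4: X=5, d=1 → birth, X_5=6
t=5: X=6, d=0 → birth, X_6=7
t=6: X=7, d=2 → birth, X_7=8
t=7: X=8, d=5 → birth, X_8=9
t=8: X=9, d=8 → birth, X_9=10
t=9: X=10, d=3 → birth, X_10=11
t=10: X=11, d=0 → birth, X_11=12
t=11: X=12, d=6 → birth, X_12=13
t=12: X=13, d=6 → birth, X_13=14
t=13: X=14, d=7 → birth, X_14=15


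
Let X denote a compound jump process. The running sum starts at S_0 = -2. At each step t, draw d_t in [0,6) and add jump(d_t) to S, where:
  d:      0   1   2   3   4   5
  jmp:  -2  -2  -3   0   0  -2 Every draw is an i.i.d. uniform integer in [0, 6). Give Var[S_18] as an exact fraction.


Outcome values over d=0..5: [-2, -2, -3, 0, 0, -2]
Σy = -9, Σy² = 21, M = 6
μ = -9/6 = -3/2,  σ² = 21/6 − (-3/2)² = 5/4
Independent increments: Var[S_18] = 18·σ² = 18·(5/4) = 45/2

45/2


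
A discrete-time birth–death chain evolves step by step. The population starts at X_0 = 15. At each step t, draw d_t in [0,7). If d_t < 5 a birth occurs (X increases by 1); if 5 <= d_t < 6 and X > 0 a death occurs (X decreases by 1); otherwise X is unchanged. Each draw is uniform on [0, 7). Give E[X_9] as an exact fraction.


141/7

X can drop by at most 1 per step and X_0 = 15 > T = 9, so X_t >= 15 − t >= 6 > 0 for every t <= 9: the floor at 0 (the 'and X > 0' condition) never binds. Hence X_9 = X_0 + Σ_{t<9} Y_t with i.i.d. increments Y_t = y(d_t) ∈ {+1, −1, 0}.
Outcome values over d=0..6: [1, 1, 1, 1, 1, -1, 0]
Σy = 4, Σy² = 6, M = 7
μ = 4/7 = 4/7,  σ² = 6/7 − (4/7)² = 26/49
E[X_9] = 15 + 9·(4/7) = 141/7


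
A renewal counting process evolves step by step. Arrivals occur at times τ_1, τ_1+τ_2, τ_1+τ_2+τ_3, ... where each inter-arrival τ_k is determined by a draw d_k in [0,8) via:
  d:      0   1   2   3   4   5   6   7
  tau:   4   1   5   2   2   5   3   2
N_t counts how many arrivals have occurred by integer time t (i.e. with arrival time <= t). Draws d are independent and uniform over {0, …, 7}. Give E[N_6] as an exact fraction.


Inter-arrival values over d=0..7: [4, 1, 5, 2, 2, 5, 3, 2]
Each d has probability 1/8, so the pmf of τ is: f(1) = 1/8, f(2) = 3/8, f(3) = 1/8, f(4) = 1/8, f(5) = 1/4
Renewal equation for m(n) = E[N_n]: condition on τ_1 = k (if k <= n, one arrival plus a fresh copy on the remaining n−k steps): m(n) = F(n) + Σ_{k<=n} f(k)·m(n−k), where F(n) = P(τ <= n) and m(0) = 0
m(1) = F(1) = 1/8
m(2) = F(2) + f(1)·m(1) = 1/2 + 1/8·1/8 = 33/64
m(3) = F(3) + f(1)·m(2) + f(2)·m(1) = 5/8 + 1/8·33/64 + 3/8·1/8 = 377/512
m(4) = F(4) + f(1)·m(3) + f(2)·m(2) + f(3)·m(1) = 3/4 + 1/8·377/512 + 3/8·33/64 + 1/8·1/8 = 4305/4096
m(5) = F(5) + f(1)·m(4) + f(2)·m(3) + f(3)·m(2) + f(4)·m(1) = 1 + 1/8·4305/4096 + 3/8·377/512 + 1/8·33/64 + 1/8·1/8 = 48745/32768
m(6) = F(6) + f(1)·m(5) + f(2)·m(4) + f(3)·m(3) + f(4)·m(2) + f(5)·m(1) = 1 + 1/8·48745/32768 + 3/8·4305/4096 + 1/8·377/512 + 1/8·33/64 + 1/4·1/8 = 463425/262144
E[N_6] = m(6) = 463425/262144

463425/262144
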